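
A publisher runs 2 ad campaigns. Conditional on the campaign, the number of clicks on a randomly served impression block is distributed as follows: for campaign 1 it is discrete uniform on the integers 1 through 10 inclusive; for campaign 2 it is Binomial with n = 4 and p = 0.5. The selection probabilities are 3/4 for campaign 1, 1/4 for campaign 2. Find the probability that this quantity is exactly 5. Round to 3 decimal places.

0.075

Conditional on each campaign, P(X = 5): 1: 0.1; 2: 0.
By total probability, P(X = 5) = 0.75·0.1 + 0.25·0 = 0.075.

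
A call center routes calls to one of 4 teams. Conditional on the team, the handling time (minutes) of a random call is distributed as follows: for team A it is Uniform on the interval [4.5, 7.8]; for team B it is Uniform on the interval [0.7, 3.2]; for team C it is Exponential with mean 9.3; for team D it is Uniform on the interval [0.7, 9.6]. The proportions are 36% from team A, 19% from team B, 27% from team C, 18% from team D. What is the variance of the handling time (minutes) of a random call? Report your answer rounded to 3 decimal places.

Per component, A: μ=6.15, E[X²]=38.73; B: μ=1.95, E[X²]=4.32333; C: μ=9.3, E[X²]=172.98; D: μ=5.15, E[X²]=33.1233.
E[X] = 0.36·6.15 + 0.19·1.95 + 0.27·9.3 + 0.18·5.15 = 6.0225.
E[X²] = 0.36·38.73 + 0.19·4.32333 + 0.27·172.98 + 0.18·33.1233 = 67.431.
Var(X) = E[X²] − (E[X])² = 67.431 − 36.2705 = 31.1605.

31.161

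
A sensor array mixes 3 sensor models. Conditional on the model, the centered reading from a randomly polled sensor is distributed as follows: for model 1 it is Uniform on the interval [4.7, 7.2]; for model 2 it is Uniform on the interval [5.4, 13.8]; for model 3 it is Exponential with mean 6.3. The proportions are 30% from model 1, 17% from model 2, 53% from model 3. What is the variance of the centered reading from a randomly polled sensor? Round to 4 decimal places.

Per component, 1: μ=5.95, E[X²]=35.9233; 2: μ=9.6, E[X²]=98.04; 3: μ=6.3, E[X²]=79.38.
E[X] = 0.3·5.95 + 0.17·9.6 + 0.53·6.3 = 6.756.
E[X²] = 0.3·35.9233 + 0.17·98.04 + 0.53·79.38 = 69.5152.
Var(X) = E[X²] − (E[X])² = 69.5152 − 45.6435 = 23.8717.

23.8717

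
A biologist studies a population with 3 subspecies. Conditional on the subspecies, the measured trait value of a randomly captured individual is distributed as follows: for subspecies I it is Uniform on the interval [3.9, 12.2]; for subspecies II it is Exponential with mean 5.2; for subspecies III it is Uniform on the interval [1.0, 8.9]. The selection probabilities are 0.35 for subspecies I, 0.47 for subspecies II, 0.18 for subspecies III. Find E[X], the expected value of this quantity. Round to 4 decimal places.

6.1525

Component means — I: 8.05; II: 5.2; III: 4.95.
E[X] = 0.35·8.05 + 0.47·5.2 + 0.18·4.95 = 6.1525.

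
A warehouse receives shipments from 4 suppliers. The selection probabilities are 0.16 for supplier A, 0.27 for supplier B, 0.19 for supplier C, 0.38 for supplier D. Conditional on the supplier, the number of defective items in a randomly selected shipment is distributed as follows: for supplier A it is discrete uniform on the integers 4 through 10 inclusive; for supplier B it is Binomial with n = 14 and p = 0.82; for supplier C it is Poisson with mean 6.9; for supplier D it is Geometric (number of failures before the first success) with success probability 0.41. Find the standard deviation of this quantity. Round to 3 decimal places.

Per component, A: μ=7, E[X²]=53; B: μ=11.48, E[X²]=133.857; C: μ=6.9, E[X²]=54.51; D: μ=1.43902, E[X²]=5.58061.
E[X] = 0.16·7 + 0.27·11.48 + 0.19·6.9 + 0.38·1.43902 = 6.07743.
E[X²] = 0.16·53 + 0.27·133.857 + 0.19·54.51 + 0.38·5.58061 = 57.0989.
Var(X) = E[X²] − (E[X])² = 57.0989 − 36.9351 = 20.1637.
SD(X) = √20.1637 = 4.4904.

4.490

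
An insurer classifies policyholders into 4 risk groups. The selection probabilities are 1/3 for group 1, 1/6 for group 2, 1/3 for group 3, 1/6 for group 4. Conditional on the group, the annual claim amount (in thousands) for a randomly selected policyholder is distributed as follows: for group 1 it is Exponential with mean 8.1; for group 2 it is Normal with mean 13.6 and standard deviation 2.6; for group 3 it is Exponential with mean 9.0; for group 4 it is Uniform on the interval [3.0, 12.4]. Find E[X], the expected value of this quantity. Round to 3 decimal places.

Component means — 1: 8.1; 2: 13.6; 3: 9; 4: 7.7.
E[X] = 0.333333·8.1 + 0.166667·13.6 + 0.333333·9 + 0.166667·7.7 = 9.25.

9.250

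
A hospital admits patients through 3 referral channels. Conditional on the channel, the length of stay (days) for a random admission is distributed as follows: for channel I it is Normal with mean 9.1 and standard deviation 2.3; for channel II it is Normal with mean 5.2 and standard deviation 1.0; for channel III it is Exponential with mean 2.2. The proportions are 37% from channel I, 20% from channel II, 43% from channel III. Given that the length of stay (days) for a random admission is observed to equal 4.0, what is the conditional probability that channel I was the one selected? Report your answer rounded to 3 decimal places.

Likelihoods f(4.0 | ·): I: 0.0148425; II: 0.194186; III: 0.0737821.
Posterior ∝ prior × likelihood. Numerator for I: 0.37·0.0148425 = 0.00549173.
Normalizing constant: 0.37·0.0148425 + 0.2·0.194186 + 0.43·0.0737821 = 0.0760552.
P(I | observation) = 0.00549173 / 0.0760552 = 0.0722071.

0.072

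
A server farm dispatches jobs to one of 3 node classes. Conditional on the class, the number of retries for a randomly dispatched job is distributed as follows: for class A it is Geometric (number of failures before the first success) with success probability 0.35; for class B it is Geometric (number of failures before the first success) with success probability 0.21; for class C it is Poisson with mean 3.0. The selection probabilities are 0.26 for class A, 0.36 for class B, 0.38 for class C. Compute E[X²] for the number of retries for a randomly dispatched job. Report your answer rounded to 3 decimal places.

18.380

For each component E[X²] = Var + (mean)², giving A: 8.7551; B: 32.0658; C: 12.
Overall E[X²] = 0.26·8.7551 + 0.36·32.0658 + 0.38·12 = 18.38.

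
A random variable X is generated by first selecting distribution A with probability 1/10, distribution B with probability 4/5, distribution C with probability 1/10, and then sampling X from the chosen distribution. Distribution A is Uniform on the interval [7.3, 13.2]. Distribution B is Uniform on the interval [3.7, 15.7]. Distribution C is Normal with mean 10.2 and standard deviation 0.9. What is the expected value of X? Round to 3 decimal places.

Component means — A: 10.25; B: 9.7; C: 10.2.
E[X] = 0.1·10.25 + 0.8·9.7 + 0.1·10.2 = 9.805.

9.805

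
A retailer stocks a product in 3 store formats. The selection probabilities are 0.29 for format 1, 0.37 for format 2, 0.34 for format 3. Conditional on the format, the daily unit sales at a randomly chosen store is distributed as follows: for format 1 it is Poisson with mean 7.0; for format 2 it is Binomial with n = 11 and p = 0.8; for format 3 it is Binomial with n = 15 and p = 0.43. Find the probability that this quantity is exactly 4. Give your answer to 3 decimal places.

Conditional on each format, P(X = 4): 1: 0.0912262; 2: 0.00173015; 3: 0.0963008.
By total probability, P(X = 4) = 0.29·0.0912262 + 0.37·0.00173015 + 0.34·0.0963008 = 0.059838.

0.060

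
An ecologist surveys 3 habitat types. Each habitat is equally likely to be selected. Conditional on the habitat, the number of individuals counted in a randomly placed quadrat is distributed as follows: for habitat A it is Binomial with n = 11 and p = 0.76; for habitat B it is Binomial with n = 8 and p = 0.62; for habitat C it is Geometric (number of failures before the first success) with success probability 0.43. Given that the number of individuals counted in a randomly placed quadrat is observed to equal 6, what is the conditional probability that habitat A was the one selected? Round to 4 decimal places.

0.2248

Likelihoods P(X=6 | ·): A: 0.0708891; B: 0.229655; C: 0.0147475.
Posterior ∝ prior × likelihood. Numerator for A: 0.333333·0.0708891 = 0.0236297.
Normalizing constant: 0.333333·0.0708891 + 0.333333·0.229655 + 0.333333·0.0147475 = 0.105097.
P(A | observation) = 0.0236297 / 0.105097 = 0.224837.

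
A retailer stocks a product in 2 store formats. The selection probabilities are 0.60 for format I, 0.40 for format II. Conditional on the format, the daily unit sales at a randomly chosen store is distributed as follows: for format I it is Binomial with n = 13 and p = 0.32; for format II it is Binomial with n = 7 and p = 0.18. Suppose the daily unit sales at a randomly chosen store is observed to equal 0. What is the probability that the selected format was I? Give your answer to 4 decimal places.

0.0385

Likelihoods P(X=0 | ·): I: 0.00664685; II: 0.249285.
Posterior ∝ prior × likelihood. Numerator for I: 0.6·0.00664685 = 0.00398811.
Normalizing constant: 0.6·0.00664685 + 0.4·0.249285 = 0.103702.
P(I | observation) = 0.00398811 / 0.103702 = 0.0384573.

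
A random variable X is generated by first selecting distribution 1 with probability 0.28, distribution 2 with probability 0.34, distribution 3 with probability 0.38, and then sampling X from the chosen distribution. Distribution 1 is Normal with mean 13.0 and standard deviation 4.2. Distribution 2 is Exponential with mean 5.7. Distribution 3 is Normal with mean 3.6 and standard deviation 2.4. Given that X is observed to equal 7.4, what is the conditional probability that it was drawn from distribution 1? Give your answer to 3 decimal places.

Likelihoods f(7.4 | ·): 1: 0.03905; 2: 0.0478966; 3: 0.0474595.
Posterior ∝ prior × likelihood. Numerator for 1: 0.28·0.03905 = 0.010934.
Normalizing constant: 0.28·0.03905 + 0.34·0.0478966 + 0.38·0.0474595 = 0.0452534.
P(1 | observation) = 0.010934 / 0.0452534 = 0.241617.

0.242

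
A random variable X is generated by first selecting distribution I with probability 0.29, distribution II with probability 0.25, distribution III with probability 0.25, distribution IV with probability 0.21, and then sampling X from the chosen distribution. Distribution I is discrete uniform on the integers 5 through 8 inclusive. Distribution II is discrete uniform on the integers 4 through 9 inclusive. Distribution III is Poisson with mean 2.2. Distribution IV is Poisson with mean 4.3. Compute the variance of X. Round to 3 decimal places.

5.821

Per component, I: μ=6.5, E[X²]=43.5; II: μ=6.5, E[X²]=45.1667; III: μ=2.2, E[X²]=7.04; IV: μ=4.3, E[X²]=22.79.
E[X] = 0.29·6.5 + 0.25·6.5 + 0.25·2.2 + 0.21·4.3 = 4.963.
E[X²] = 0.29·43.5 + 0.25·45.1667 + 0.25·7.04 + 0.21·22.79 = 30.4526.
Var(X) = E[X²] − (E[X])² = 30.4526 − 24.6314 = 5.8212.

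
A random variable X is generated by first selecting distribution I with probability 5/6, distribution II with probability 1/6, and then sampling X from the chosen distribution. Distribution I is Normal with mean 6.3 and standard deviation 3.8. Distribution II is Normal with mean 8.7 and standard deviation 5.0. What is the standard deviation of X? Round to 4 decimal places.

Per component, I: μ=6.3, E[X²]=54.13; II: μ=8.7, E[X²]=100.69.
E[X] = 0.833333·6.3 + 0.166667·8.7 = 6.7.
E[X²] = 0.833333·54.13 + 0.166667·100.69 = 61.89.
Var(X) = E[X²] − (E[X])² = 61.89 − 44.89 = 17.
SD(X) = √17 = 4.12311.

4.1231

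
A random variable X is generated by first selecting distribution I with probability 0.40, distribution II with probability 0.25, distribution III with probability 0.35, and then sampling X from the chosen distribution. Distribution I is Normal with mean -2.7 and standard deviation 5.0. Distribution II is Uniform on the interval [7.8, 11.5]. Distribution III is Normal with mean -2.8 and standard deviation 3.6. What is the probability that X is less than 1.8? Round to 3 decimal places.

0.641

Conditional on each component, P(X < 1.8): I: 0.81594; II: 0; III: 0.899336.
By total probability, P(X < 1.8) = 0.4·0.81594 + 0.25·0 + 0.35·0.899336 = 0.641144.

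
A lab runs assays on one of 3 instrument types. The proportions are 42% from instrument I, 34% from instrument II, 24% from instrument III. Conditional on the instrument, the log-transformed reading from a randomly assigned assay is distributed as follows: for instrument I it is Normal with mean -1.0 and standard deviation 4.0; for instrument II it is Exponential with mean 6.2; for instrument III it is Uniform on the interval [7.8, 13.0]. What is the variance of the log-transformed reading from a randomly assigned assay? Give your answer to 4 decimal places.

42.2725

Per component, I: μ=-1, E[X²]=17; II: μ=6.2, E[X²]=76.88; III: μ=10.4, E[X²]=110.413.
E[X] = 0.42·-1 + 0.34·6.2 + 0.24·10.4 = 4.184.
E[X²] = 0.42·17 + 0.34·76.88 + 0.24·110.413 = 59.7784.
Var(X) = E[X²] − (E[X])² = 59.7784 − 17.5059 = 42.2725.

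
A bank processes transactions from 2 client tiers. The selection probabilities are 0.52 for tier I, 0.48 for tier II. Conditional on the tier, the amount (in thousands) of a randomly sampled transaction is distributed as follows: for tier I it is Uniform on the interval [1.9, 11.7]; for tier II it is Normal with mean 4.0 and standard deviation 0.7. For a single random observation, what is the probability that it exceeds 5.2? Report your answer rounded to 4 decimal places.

Conditional on each tier, P(X > 5.2): I: 0.663265; II: 0.0432381.
By total probability, P(X > 5.2) = 0.52·0.663265 + 0.48·0.0432381 = 0.365652.

0.3657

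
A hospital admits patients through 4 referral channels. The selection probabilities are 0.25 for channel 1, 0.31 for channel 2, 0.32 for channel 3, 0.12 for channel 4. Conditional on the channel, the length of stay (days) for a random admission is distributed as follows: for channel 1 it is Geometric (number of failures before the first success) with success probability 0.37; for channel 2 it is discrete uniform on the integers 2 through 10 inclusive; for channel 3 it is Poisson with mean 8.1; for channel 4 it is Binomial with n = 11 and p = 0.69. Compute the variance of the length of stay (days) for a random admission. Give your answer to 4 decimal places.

Per component, 1: μ=1.7027, E[X²]=7.5011; 2: μ=6, E[X²]=42.6667; 3: μ=8.1, E[X²]=73.71; 4: μ=7.59, E[X²]=59.961.
E[X] = 0.25·1.7027 + 0.31·6 + 0.32·8.1 + 0.12·7.59 = 5.78848.
E[X²] = 0.25·7.5011 + 0.31·42.6667 + 0.32·73.71 + 0.12·59.961 = 45.8845.
Var(X) = E[X²] − (E[X])² = 45.8845 − 33.5065 = 12.378.

12.3780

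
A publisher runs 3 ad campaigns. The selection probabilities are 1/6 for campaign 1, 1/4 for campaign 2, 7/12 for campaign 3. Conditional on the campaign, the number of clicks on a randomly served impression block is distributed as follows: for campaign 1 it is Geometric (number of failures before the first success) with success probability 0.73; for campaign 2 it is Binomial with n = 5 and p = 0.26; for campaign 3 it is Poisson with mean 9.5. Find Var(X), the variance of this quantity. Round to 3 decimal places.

Per component, 1: μ=0.369863, E[X²]=0.64346; 2: μ=1.3, E[X²]=2.652; 3: μ=9.5, E[X²]=99.75.
E[X] = 0.166667·0.369863 + 0.25·1.3 + 0.583333·9.5 = 5.92831.
E[X²] = 0.166667·0.64346 + 0.25·2.652 + 0.583333·99.75 = 58.9577.
Var(X) = E[X²] − (E[X])² = 58.9577 − 35.1449 = 23.8129.

23.813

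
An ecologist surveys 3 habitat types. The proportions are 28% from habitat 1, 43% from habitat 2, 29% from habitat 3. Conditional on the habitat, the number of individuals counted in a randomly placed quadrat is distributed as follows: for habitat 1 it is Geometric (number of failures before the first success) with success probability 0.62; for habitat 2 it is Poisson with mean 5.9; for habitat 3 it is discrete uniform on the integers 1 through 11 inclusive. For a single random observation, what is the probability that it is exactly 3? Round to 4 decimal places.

0.0762

Conditional on each habitat, P(X = 3): 1: 0.0340206; 2: 0.0937707; 3: 0.0909091.
By total probability, P(X = 3) = 0.28·0.0340206 + 0.43·0.0937707 + 0.29·0.0909091 = 0.0762108.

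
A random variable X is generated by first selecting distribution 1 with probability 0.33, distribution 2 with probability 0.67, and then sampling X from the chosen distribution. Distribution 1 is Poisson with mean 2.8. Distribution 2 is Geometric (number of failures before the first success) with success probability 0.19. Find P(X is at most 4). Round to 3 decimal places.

0.716

Conditional on each component, P(X ≤ 4): 1: 0.847676; 2: 0.651322.
By total probability, P(X ≤ 4) = 0.33·0.847676 + 0.67·0.651322 = 0.716119.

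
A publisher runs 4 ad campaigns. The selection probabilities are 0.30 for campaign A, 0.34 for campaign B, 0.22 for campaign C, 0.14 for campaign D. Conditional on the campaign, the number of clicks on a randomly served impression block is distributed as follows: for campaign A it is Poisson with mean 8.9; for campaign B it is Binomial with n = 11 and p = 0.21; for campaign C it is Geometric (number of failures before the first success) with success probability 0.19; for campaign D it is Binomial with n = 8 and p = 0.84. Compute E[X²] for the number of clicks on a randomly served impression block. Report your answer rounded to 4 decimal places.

44.2751

For each component E[X²] = Var + (mean)², giving A: 88.11; B: 7.161; C: 40.6122; D: 46.2336.
Overall E[X²] = 0.3·88.11 + 0.34·7.161 + 0.22·40.6122 + 0.14·46.2336 = 44.2751.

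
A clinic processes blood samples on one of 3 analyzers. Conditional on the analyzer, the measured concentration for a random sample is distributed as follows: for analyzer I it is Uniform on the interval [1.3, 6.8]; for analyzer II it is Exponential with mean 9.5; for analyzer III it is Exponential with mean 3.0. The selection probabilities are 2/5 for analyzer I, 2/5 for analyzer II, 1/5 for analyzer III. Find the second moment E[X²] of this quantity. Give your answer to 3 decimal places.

For each component E[X²] = Var + (mean)², giving I: 18.9233; II: 180.5; III: 18.
Overall E[X²] = 0.4·18.9233 + 0.4·180.5 + 0.2·18 = 83.3693.

83.369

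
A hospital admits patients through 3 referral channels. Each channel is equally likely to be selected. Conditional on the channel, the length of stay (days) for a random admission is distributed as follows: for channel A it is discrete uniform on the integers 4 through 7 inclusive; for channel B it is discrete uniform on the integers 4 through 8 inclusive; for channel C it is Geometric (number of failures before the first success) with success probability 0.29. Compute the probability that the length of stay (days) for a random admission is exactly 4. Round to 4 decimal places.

0.1746

Conditional on each channel, P(X = 4): A: 0.25; B: 0.2; C: 0.0736939.
By total probability, P(X = 4) = 0.333333·0.25 + 0.333333·0.2 + 0.333333·0.0736939 = 0.174565.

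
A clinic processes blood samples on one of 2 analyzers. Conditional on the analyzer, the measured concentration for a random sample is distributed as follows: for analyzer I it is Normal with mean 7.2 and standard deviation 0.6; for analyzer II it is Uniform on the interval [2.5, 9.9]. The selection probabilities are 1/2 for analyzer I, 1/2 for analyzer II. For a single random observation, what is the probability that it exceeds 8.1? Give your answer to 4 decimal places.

0.1550

Conditional on each analyzer, P(X > 8.1): I: 0.0668072; II: 0.243243.
By total probability, P(X > 8.1) = 0.5·0.0668072 + 0.5·0.243243 = 0.155025.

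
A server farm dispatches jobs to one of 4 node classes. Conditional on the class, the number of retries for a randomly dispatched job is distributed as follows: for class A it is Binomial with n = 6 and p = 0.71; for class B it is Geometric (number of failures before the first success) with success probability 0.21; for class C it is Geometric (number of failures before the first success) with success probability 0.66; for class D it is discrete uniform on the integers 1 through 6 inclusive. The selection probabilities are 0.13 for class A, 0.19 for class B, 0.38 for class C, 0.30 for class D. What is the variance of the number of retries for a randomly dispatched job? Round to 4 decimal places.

7.2379

Per component, A: μ=4.26, E[X²]=19.383; B: μ=3.7619, E[X²]=32.0658; C: μ=0.515152, E[X²]=1.04591; D: μ=3.5, E[X²]=15.1667.
E[X] = 0.13·4.26 + 0.19·3.7619 + 0.38·0.515152 + 0.3·3.5 = 2.51432.
E[X²] = 0.13·19.383 + 0.19·32.0658 + 0.38·1.04591 + 0.3·15.1667 = 13.5597.
Var(X) = E[X²] − (E[X])² = 13.5597 − 6.3218 = 7.23793.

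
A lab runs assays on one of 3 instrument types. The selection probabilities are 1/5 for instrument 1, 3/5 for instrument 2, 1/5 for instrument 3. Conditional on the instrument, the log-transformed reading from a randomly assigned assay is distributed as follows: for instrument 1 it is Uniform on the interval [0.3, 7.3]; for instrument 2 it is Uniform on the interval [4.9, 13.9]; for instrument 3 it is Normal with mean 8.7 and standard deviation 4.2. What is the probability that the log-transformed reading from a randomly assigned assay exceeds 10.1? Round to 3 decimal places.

0.327

Conditional on each instrument, P(X > 10.1): 1: 0; 2: 0.422222; 3: 0.369441.
By total probability, P(X > 10.1) = 0.2·0 + 0.6·0.422222 + 0.2·0.369441 = 0.327222.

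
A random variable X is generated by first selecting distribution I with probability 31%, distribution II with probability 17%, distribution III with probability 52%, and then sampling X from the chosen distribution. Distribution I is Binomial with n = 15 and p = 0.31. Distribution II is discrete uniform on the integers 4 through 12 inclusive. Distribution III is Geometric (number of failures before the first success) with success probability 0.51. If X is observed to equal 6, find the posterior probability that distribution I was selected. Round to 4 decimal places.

0.6839

Likelihoods P(X=6 | ·): I: 0.157477; II: 0.111111; III: 0.00705906.
Posterior ∝ prior × likelihood. Numerator for I: 0.31·0.157477 = 0.0488177.
Normalizing constant: 0.31·0.157477 + 0.17·0.111111 + 0.52·0.00705906 = 0.0713773.
P(I | observation) = 0.0488177 / 0.0713773 = 0.683939.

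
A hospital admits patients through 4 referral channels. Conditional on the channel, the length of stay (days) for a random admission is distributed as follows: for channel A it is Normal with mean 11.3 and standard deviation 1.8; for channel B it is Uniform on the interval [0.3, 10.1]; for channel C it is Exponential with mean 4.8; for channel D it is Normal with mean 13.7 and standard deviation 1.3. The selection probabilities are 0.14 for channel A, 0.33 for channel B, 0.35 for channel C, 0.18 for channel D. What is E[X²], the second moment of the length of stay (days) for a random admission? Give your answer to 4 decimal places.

80.1109

For each component E[X²] = Var + (mean)², giving A: 130.93; B: 35.0433; C: 46.08; D: 189.38.
Overall E[X²] = 0.14·130.93 + 0.33·35.0433 + 0.35·46.08 + 0.18·189.38 = 80.1109.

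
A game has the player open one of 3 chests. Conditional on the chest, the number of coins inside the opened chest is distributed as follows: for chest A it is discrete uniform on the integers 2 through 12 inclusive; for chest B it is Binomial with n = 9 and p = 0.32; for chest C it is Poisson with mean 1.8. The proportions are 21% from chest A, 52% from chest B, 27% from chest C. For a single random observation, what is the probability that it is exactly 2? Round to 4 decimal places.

0.2203

Conditional on each chest, P(X = 2): A: 0.0909091; B: 0.247836; C: 0.267784.
By total probability, P(X = 2) = 0.21·0.0909091 + 0.52·0.247836 + 0.27·0.267784 = 0.220267.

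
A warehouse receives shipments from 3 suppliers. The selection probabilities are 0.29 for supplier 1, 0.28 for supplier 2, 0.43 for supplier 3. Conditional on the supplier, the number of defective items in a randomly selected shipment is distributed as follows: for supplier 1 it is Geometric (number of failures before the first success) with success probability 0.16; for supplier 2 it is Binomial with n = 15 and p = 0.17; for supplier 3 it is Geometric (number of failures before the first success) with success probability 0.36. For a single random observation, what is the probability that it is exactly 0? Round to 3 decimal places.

0.218

Conditional on each supplier, P(X = 0): 1: 0.16; 2: 0.0611183; 3: 0.36.
By total probability, P(X = 0) = 0.29·0.16 + 0.28·0.0611183 + 0.43·0.36 = 0.218313.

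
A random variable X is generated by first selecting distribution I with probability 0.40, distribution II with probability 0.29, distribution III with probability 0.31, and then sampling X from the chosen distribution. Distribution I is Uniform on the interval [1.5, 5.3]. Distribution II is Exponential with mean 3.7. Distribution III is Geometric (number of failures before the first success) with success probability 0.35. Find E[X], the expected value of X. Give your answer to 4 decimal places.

3.0087

Component means — I: 3.4; II: 3.7; III: 1.85714.
E[X] = 0.4·3.4 + 0.29·3.7 + 0.31·1.85714 = 3.00871.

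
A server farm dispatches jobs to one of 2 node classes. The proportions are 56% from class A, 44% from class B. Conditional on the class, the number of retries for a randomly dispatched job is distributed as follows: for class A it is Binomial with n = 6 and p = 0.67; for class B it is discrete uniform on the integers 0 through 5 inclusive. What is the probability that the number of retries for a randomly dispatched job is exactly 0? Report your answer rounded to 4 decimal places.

0.0741

Conditional on each class, P(X = 0): A: 0.00129147; B: 0.166667.
By total probability, P(X = 0) = 0.56·0.00129147 + 0.44·0.166667 = 0.0740566.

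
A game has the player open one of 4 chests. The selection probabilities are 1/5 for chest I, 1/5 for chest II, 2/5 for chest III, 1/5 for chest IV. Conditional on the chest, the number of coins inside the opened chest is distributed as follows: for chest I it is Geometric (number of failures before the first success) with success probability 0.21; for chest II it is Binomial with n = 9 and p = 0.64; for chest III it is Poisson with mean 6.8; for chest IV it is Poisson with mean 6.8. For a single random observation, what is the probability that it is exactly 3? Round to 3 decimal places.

0.065

Conditional on each chest, P(X = 3): I: 0.103538; II: 0.047933; III: 0.0583678; IV: 0.0583678.
By total probability, P(X = 3) = 0.2·0.103538 + 0.2·0.047933 + 0.4·0.0583678 + 0.2·0.0583678 = 0.0653149.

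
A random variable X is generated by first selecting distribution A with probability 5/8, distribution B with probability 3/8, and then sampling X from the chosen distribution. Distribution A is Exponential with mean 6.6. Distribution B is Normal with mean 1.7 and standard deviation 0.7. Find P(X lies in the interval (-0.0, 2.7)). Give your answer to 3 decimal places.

Conditional on each component, P(-0.0 < X < 2.7): A: 0.335746; B: 0.915857.
By total probability, P(-0.0 < X < 2.7) = 0.625·0.335746 + 0.375·0.915857 = 0.553288.

0.553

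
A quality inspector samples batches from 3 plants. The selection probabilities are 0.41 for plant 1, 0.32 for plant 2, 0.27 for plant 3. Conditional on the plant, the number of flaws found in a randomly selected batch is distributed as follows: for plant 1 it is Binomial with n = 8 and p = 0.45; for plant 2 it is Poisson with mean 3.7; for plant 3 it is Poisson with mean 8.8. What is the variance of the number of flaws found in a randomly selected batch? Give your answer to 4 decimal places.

Per component, 1: μ=3.6, E[X²]=14.94; 2: μ=3.7, E[X²]=17.39; 3: μ=8.8, E[X²]=86.24.
E[X] = 0.41·3.6 + 0.32·3.7 + 0.27·8.8 = 5.036.
E[X²] = 0.41·14.94 + 0.32·17.39 + 0.27·86.24 = 34.975.
Var(X) = E[X²] − (E[X])² = 34.975 − 25.3613 = 9.6137.

9.6137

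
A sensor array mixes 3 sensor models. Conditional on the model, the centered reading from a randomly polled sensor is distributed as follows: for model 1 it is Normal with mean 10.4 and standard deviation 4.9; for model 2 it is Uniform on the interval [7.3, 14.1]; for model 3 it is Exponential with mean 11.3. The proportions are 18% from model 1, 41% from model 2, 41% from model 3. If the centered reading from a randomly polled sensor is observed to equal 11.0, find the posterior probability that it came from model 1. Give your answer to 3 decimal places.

0.164

Likelihoods f(11.0 | ·): 1: 0.0808087; 2: 0.147059; 3: 0.0334316.
Posterior ∝ prior × likelihood. Numerator for 1: 0.18·0.0808087 = 0.0145456.
Normalizing constant: 0.18·0.0808087 + 0.41·0.147059 + 0.41·0.0334316 = 0.0885466.
P(1 | observation) = 0.0145456 / 0.0885466 = 0.16427.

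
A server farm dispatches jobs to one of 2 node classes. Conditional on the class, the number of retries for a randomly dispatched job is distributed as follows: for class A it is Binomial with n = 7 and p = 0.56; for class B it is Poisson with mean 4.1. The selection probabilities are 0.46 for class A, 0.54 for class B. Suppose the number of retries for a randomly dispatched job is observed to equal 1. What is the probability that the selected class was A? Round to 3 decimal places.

0.263

Likelihoods P(X=1 | ·): A: 0.0284448; B: 0.067948.
Posterior ∝ prior × likelihood. Numerator for A: 0.46·0.0284448 = 0.0130846.
Normalizing constant: 0.46·0.0284448 + 0.54·0.067948 = 0.0497765.
P(A | observation) = 0.0130846 / 0.0497765 = 0.262867.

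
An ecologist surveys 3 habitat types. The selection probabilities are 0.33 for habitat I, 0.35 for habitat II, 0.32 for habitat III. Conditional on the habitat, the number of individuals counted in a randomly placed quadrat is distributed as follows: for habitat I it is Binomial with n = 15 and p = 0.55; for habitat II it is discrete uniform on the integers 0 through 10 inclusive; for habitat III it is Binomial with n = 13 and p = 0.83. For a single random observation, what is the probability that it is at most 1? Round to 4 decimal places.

Conditional on each habitat, P(X ≤ 1): I: 0.000121477; II: 0.181818; III: 6.38554e-09.
By total probability, P(X ≤ 1) = 0.33·0.000121477 + 0.35·0.181818 + 0.32·6.38554e-09 = 0.0636765.

0.0637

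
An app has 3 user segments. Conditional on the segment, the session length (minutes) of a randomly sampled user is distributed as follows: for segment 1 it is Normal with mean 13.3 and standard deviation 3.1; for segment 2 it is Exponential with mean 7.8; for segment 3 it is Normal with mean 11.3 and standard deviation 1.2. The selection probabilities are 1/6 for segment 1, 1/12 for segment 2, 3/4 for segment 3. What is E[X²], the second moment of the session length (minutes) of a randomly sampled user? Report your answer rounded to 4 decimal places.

138.0708

For each component E[X²] = Var + (mean)², giving 1: 186.5; 2: 121.68; 3: 129.13.
Overall E[X²] = 0.166667·186.5 + 0.0833333·121.68 + 0.75·129.13 = 138.071.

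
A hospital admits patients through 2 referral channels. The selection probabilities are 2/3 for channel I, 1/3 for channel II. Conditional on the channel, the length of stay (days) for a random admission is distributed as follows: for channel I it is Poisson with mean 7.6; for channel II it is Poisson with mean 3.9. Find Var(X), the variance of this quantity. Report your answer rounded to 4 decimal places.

Per component, I: μ=7.6, E[X²]=65.36; II: μ=3.9, E[X²]=19.11.
E[X] = 0.666667·7.6 + 0.333333·3.9 = 6.36667.
E[X²] = 0.666667·65.36 + 0.333333·19.11 = 49.9433.
Var(X) = E[X²] − (E[X])² = 49.9433 − 40.5344 = 9.40889.

9.4089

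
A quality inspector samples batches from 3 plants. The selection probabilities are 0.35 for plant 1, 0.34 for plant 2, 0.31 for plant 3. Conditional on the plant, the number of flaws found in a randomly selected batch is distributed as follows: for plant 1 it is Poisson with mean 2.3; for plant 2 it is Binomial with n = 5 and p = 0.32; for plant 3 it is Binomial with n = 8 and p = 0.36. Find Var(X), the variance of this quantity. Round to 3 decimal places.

Per component, 1: μ=2.3, E[X²]=7.59; 2: μ=1.6, E[X²]=3.648; 3: μ=2.88, E[X²]=10.1376.
E[X] = 0.35·2.3 + 0.34·1.6 + 0.31·2.88 = 2.2418.
E[X²] = 0.35·7.59 + 0.34·3.648 + 0.31·10.1376 = 7.03948.
Var(X) = E[X²] − (E[X])² = 7.03948 − 5.02567 = 2.01381.

2.014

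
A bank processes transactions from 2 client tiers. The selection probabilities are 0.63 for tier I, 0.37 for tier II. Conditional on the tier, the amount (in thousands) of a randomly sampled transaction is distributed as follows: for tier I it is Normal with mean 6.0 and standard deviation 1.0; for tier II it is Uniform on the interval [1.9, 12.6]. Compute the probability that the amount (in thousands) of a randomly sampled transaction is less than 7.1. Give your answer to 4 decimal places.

Conditional on each tier, P(X < 7.1): I: 0.864334; II: 0.485981.
By total probability, P(X < 7.1) = 0.63·0.864334 + 0.37·0.485981 = 0.724343.

0.7243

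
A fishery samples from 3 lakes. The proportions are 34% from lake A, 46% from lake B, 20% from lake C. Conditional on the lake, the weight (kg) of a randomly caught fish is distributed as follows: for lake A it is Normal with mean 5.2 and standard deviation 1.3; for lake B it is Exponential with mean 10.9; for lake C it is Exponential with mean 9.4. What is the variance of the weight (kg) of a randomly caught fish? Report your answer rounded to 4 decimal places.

79.3872

Per component, A: μ=5.2, E[X²]=28.73; B: μ=10.9, E[X²]=237.62; C: μ=9.4, E[X²]=176.72.
E[X] = 0.34·5.2 + 0.46·10.9 + 0.2·9.4 = 8.662.
E[X²] = 0.34·28.73 + 0.46·237.62 + 0.2·176.72 = 154.417.
Var(X) = E[X²] − (E[X])² = 154.417 − 75.0302 = 79.3872.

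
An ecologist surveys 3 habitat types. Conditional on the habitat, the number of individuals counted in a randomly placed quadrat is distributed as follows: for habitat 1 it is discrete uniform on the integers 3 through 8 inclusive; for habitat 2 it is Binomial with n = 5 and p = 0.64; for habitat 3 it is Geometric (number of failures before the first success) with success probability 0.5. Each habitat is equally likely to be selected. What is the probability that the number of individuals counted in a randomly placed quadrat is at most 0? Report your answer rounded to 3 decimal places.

Conditional on each habitat, P(X ≤ 0): 1: 0; 2: 0.00604662; 3: 0.5.
By total probability, P(X ≤ 0) = 0.333333·0 + 0.333333·0.00604662 + 0.333333·0.5 = 0.168682.

0.169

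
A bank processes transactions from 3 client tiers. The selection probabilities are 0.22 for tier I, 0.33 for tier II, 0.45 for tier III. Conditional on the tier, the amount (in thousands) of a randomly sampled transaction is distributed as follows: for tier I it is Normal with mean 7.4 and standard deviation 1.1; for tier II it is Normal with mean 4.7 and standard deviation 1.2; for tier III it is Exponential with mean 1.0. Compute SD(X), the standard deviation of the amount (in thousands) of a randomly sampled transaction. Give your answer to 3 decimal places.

2.794

Per component, I: μ=7.4, E[X²]=55.97; II: μ=4.7, E[X²]=23.53; III: μ=1, E[X²]=2.
E[X] = 0.22·7.4 + 0.33·4.7 + 0.45·1 = 3.629.
E[X²] = 0.22·55.97 + 0.33·23.53 + 0.45·2 = 20.9783.
Var(X) = E[X²] − (E[X])² = 20.9783 − 13.1696 = 7.80866.
SD(X) = √7.80866 = 2.7944.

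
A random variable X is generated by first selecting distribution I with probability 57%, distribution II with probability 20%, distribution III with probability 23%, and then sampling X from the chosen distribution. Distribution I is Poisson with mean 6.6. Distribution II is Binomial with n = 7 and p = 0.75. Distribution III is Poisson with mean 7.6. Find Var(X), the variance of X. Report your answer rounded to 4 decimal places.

Per component, I: μ=6.6, E[X²]=50.16; II: μ=5.25, E[X²]=28.875; III: μ=7.6, E[X²]=65.36.
E[X] = 0.57·6.6 + 0.2·5.25 + 0.23·7.6 = 6.56.
E[X²] = 0.57·50.16 + 0.2·28.875 + 0.23·65.36 = 49.399.
Var(X) = E[X²] − (E[X])² = 49.399 − 43.0336 = 6.3654.

6.3654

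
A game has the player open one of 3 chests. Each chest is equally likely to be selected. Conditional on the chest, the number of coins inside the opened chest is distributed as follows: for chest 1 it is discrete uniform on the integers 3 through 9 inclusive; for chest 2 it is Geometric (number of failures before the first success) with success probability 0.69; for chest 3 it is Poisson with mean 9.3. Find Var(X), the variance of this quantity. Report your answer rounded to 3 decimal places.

Per component, 1: μ=6, E[X²]=40; 2: μ=0.449275, E[X²]=0.852972; 3: μ=9.3, E[X²]=95.79.
E[X] = 0.333333·6 + 0.333333·0.449275 + 0.333333·9.3 = 5.24976.
E[X²] = 0.333333·40 + 0.333333·0.852972 + 0.333333·95.79 = 45.5477.
Var(X) = E[X²] − (E[X])² = 45.5477 − 27.56 = 17.9877.

17.988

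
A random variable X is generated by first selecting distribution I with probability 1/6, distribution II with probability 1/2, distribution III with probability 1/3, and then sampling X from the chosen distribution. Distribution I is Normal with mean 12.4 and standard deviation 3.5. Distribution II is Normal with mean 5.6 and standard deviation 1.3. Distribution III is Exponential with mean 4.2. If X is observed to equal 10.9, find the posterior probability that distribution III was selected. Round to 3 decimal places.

0.254

Likelihoods f(10.9 | ·): I: 0.103982; II: 7.54565e-05; III: 0.0177686.
Posterior ∝ prior × likelihood. Numerator for III: 0.333333·0.0177686 = 0.00592287.
Normalizing constant: 0.166667·0.103982 + 0.5·7.54565e-05 + 0.333333·0.0177686 = 0.0232909.
P(III | observation) = 0.00592287 / 0.0232909 = 0.254299.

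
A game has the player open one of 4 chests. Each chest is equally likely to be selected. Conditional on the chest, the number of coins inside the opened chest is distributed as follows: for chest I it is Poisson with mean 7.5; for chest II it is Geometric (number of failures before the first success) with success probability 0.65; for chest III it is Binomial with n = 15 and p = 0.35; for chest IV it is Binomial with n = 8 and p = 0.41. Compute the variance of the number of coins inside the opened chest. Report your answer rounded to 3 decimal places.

Per component, I: μ=7.5, E[X²]=63.75; II: μ=0.538462, E[X²]=1.11834; III: μ=5.25, E[X²]=30.975; IV: μ=3.28, E[X²]=12.6936.
E[X] = 0.25·7.5 + 0.25·0.538462 + 0.25·5.25 + 0.25·3.28 = 4.14212.
E[X²] = 0.25·63.75 + 0.25·1.11834 + 0.25·30.975 + 0.25·12.6936 = 27.1342.
Var(X) = E[X²] − (E[X])² = 27.1342 − 17.1571 = 9.97712.

9.977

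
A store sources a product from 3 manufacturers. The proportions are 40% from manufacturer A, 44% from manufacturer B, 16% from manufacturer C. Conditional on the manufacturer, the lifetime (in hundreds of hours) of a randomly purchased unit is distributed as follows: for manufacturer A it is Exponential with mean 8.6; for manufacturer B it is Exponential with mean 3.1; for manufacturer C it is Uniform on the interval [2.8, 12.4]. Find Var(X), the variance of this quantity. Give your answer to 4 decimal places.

41.8548

Per component, A: μ=8.6, E[X²]=147.92; B: μ=3.1, E[X²]=19.22; C: μ=7.6, E[X²]=65.44.
E[X] = 0.4·8.6 + 0.44·3.1 + 0.16·7.6 = 6.02.
E[X²] = 0.4·147.92 + 0.44·19.22 + 0.16·65.44 = 78.0952.
Var(X) = E[X²] − (E[X])² = 78.0952 − 36.2404 = 41.8548.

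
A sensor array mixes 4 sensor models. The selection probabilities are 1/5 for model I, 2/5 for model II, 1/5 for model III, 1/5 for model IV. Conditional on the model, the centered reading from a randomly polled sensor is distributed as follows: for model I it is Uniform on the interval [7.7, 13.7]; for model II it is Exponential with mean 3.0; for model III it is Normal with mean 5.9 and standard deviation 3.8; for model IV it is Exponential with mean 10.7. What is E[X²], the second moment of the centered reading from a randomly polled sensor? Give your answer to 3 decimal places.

For each component E[X²] = Var + (mean)², giving I: 117.49; II: 18; III: 49.25; IV: 228.98.
Overall E[X²] = 0.2·117.49 + 0.4·18 + 0.2·49.25 + 0.2·228.98 = 86.344.

86.344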